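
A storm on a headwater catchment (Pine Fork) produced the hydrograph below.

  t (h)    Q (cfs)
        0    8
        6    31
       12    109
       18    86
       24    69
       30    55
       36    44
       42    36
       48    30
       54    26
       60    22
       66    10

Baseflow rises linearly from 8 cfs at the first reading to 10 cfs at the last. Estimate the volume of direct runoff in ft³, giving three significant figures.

Direct-runoff ordinates (Q − Q_b): 0.00, 22.82, 100.64, 77.45, 60.27, 46.09, 34.91, 26.73, 20.55, 16.36, 12.18, 0.00 cfs.
ΣQ_DR = 418.0 cfs.
With Δt = 6 h = 21600 s, V = ΣQ_DR · Δt = 418.0 × 21600 = 9.03 × 10^6 ft³.

V ≈ 9.03 × 10^6 ft³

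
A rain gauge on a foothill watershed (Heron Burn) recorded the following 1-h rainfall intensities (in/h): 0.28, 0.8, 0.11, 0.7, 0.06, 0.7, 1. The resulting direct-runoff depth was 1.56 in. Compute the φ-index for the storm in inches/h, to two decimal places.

φ ≈ 0.41 in/h

Only the 4 blocks with intensity above φ contribute runoff: 0.8, 0.7, 0.7, 1 in/h.
Σ(I−φ)·Δt = d  ⇒  (0.8+0.7+0.7+1 − 4φ)·1 = 1.56
φ = (3.200 − 1.56/1) / 4 = 0.41 in/h.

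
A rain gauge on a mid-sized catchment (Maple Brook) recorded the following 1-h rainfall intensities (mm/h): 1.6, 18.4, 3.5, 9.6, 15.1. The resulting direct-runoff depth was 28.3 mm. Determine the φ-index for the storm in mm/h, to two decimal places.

φ ≈ 4.93 mm/h

Only the 3 blocks with intensity above φ contribute runoff: 18.4, 9.6, 15.1 mm/h.
Σ(I−φ)·Δt = d  ⇒  (18.4+9.6+15.1 − 3φ)·1 = 28.3
φ = (43.10 − 28.3/1) / 3 = 4.93 mm/h.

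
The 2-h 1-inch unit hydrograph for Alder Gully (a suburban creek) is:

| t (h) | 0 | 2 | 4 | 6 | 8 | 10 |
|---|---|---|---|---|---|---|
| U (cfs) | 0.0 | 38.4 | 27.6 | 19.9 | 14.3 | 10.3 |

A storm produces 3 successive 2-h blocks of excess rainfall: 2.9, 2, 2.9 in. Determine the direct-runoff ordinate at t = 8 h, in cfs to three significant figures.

By discrete convolution, Q_j = Σ (P_i / 1 in) · U_{j−i}.
At t = 8 h (j=4): Q = (2.9/1)·14.3 + (2/1)·19.9 + (2.9/1)·27.6 = 161 cfs.

Q ≈ 161 cfs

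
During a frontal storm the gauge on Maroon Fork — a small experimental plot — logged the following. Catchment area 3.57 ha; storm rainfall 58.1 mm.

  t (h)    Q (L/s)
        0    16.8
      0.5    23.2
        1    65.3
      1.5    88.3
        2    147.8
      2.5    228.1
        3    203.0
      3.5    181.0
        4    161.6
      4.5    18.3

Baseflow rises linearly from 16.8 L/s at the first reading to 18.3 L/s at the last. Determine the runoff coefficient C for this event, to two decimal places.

ΣQ_DR = 957.9 L/s; V = ΣQ_DR·Δt = 1.724 × 10^6 L.
Runoff depth d = V / A = 48.30 mm.
C = d / P = 48.30 / 58.1 = 0.83.

C ≈ 0.83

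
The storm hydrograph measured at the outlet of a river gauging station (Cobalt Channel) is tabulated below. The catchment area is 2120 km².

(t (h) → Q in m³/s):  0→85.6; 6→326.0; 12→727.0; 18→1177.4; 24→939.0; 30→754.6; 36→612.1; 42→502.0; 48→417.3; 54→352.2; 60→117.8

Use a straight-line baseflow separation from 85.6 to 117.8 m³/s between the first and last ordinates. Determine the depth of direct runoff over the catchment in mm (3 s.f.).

d ≈ 49.8 mm

Direct runoff: 0.00, 237.18, 634.96, 1082.14, 840.52, 652.90, 507.18, 393.86, 305.94, 237.62, 0.00 m³/s; ΣQ_DR = 4892 m³/s.
V = ΣQ_DR · Δt = 4892 × 21600 s = 1.057 × 10^8 m³.
Over A = 2120 km², depth = V / A = 49.8 mm.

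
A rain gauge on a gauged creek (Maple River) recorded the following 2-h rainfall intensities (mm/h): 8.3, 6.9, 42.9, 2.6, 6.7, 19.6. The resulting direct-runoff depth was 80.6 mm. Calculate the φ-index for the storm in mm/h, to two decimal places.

Only the 2 blocks with intensity above φ contribute runoff: 42.9, 19.6 mm/h.
Σ(I−φ)·Δt = d  ⇒  (42.9+19.6 − 2φ)·2 = 80.6
φ = (62.50 − 80.6/2) / 2 = 11.10 mm/h.

φ ≈ 11.10 mm/h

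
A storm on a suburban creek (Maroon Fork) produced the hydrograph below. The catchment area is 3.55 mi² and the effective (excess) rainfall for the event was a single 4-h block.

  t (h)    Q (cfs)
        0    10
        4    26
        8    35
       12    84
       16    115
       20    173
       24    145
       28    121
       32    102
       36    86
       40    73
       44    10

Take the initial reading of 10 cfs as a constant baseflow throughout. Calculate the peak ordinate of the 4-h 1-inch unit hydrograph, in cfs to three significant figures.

Direct runoff: 0.0, 16.0, 25.0, 74.0, 105.0, 163.0, 135.0, 111.0, 92.0, 76.0, 63.0, 0.0 cfs; ΣQ_DR = 860.0 cfs, peak = 163.0 cfs.
Runoff depth d = ΣQ_DR·Δt / A = 860.0 × 14400 / (3.55 mi²) = 1.502 in.
The 1-inch UH is the DRH scaled by (1 in)/d, so U_p = 163.0 × 1/1.502 = 109 cfs.

U_p ≈ 109 cfs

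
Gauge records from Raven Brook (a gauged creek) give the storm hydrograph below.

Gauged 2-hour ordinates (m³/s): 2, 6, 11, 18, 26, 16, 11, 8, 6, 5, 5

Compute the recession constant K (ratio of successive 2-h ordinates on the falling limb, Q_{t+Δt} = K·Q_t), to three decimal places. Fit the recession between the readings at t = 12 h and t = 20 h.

Using the recession-limb readings at t = 12 h and t = 20 h: Q falls from 11 to 5 m³/s over 4 intervals.
K = (Q₂/Q₁)^(1/4) = (5/11)^(1/4) = 0.821.

K ≈ 0.821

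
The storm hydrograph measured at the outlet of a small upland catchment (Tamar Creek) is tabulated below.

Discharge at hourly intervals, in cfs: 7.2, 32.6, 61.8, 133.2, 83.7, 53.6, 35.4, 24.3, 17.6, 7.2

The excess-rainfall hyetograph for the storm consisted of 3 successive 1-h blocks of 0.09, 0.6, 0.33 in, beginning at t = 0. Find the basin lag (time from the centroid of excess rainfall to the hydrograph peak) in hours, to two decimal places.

t_L ≈ 1.26 h

Centroid of excess rainfall: t_c = Σ P_i·t̄_i / ΣP_i = 1.7353 h (block centres at 0.5, 1.5, 2.5 h).
Hydrograph peak occurs at t = 3 h, so basin lag t_L = 3 − 1.7353 = 1.26 h.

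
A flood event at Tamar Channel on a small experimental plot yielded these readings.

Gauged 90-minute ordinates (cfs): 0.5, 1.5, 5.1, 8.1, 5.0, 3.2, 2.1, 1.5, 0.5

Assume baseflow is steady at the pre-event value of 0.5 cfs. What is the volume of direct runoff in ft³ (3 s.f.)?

Direct-runoff ordinates (Q − Q_b): 0.0, 1.0, 4.6, 7.6, 4.5, 2.7, 1.6, 1.0, 0.0 cfs.
ΣQ_DR = 23.00 cfs.
With Δt = 1.5 h = 5400 s, V = ΣQ_DR · Δt = 23.00 × 5400 = 1.24 × 10^5 ft³.

V ≈ 1.24 × 10^5 ft³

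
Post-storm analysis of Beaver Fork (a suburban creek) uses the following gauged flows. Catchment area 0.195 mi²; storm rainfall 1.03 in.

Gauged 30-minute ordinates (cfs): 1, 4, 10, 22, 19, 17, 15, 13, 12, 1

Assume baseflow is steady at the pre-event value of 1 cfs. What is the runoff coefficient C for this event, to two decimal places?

C ≈ 0.40

ΣQ_DR = 104.0 cfs; V = ΣQ_DR·Δt = 1.872 × 10^5 ft³.
Runoff depth d = V / A = 0.4132 in.
C = d / P = 0.4132 / 1.03 = 0.40.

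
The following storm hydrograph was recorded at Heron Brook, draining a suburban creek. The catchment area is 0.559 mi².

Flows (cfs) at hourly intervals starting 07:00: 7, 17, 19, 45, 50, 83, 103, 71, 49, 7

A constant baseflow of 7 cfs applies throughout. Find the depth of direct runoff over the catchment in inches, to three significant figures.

d ≈ 1.06 in

Direct runoff: 0.0, 10.0, 12.0, 38.0, 43.0, 76.0, 96.0, 64.0, 42.0, 0.0 cfs; ΣQ_DR = 381.0 cfs.
V = ΣQ_DR · Δt = 381.0 × 3600 s = 1.372 × 10^6 ft³.
Over A = 0.559 mi², depth = V / A = 1.06 in.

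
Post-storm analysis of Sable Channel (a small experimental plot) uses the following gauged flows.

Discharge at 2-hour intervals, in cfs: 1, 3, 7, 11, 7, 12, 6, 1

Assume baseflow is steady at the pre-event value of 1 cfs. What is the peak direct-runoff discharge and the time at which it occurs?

Subtracting baseflow gives direct-runoff ordinates: 0.0, 2.0, 6.0, 10.0, 6.0, 11.0, 5.0, 0.0 cfs.
The maximum is 11.0 cfs, occurring at the reading for t = 10 h.

Q_p = 11.0 cfs at t = 10 h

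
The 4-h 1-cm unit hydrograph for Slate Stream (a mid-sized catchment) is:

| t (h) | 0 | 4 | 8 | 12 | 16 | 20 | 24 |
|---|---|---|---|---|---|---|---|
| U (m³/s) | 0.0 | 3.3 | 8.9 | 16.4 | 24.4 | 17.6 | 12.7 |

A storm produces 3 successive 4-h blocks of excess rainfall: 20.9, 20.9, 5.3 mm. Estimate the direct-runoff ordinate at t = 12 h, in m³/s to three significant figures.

Q ≈ 54.6 m³/s

By discrete convolution, Q_j = Σ (P_i / 10 mm) · U_{j−i}.
At t = 12 h (j=3): Q = (20.9/10)·16.4 + (20.9/10)·8.9 + (5.3/10)·3.3 = 54.6 m³/s.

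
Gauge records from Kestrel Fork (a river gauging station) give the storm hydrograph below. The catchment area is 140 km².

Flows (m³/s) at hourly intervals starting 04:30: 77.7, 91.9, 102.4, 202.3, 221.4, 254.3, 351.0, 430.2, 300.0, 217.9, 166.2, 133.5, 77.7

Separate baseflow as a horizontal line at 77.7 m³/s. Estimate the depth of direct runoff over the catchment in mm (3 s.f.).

Direct runoff: 0.0, 14.2, 24.7, 124.6, 143.7, 176.6, 273.3, 352.5, 222.3, 140.2, 88.5, 55.8, 0.0 m³/s; ΣQ_DR = 1616 m³/s.
V = ΣQ_DR · Δt = 1616 × 3600 s = 5.819 × 10^6 m³.
Over A = 140 km², depth = V / A = 41.6 mm.

d ≈ 41.6 mm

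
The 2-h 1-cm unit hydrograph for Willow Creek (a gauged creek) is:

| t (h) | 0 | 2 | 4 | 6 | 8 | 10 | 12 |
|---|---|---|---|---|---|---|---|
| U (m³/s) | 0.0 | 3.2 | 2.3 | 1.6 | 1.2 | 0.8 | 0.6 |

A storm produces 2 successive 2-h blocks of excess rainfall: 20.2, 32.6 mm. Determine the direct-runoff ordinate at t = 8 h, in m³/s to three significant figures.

Q ≈ 7.64 m³/s

By discrete convolution, Q_j = Σ (P_i / 10 mm) · U_{j−i}.
At t = 8 h (j=4): Q = (20.2/10)·1.2 + (32.6/10)·1.6 = 7.64 m³/s.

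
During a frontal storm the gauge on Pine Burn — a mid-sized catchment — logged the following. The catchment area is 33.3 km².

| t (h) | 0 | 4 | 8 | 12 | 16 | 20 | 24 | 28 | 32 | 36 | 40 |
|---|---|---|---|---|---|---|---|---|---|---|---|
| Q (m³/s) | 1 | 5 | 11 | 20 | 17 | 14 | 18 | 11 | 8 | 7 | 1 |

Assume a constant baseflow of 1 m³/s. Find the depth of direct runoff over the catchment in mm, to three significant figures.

d ≈ 44.1 mm

Direct runoff: 0.0, 4.0, 10.0, 19.0, 16.0, 13.0, 17.0, 10.0, 7.0, 6.0, 0.0 m³/s; ΣQ_DR = 102.0 m³/s.
V = ΣQ_DR · Δt = 102.0 × 14400 s = 1.469 × 10^6 m³.
Over A = 33.3 km², depth = V / A = 44.1 mm.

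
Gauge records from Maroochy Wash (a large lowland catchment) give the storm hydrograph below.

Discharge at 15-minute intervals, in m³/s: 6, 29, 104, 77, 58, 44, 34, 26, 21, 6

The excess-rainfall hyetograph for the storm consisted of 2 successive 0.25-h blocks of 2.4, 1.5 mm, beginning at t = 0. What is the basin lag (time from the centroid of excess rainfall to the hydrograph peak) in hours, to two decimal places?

Centroid of excess rainfall: t_c = Σ P_i·t̄_i / ΣP_i = 0.2212 h (block centres at 0.125, 0.375 h).
Hydrograph peak occurs at t = 0.5 h, so basin lag t_L = 0.5 − 0.2212 = 0.28 h.

t_L ≈ 0.28 h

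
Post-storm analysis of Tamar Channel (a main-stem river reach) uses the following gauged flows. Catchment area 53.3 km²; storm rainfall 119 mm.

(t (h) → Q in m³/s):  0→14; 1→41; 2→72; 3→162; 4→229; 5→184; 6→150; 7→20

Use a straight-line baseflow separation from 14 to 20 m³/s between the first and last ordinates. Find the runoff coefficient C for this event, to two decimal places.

ΣQ_DR = 736.0 m³/s; V = ΣQ_DR·Δt = 2.650 × 10^6 m³.
Runoff depth d = V / A = 49.71 mm.
C = d / P = 49.71 / 119 = 0.42.

C ≈ 0.42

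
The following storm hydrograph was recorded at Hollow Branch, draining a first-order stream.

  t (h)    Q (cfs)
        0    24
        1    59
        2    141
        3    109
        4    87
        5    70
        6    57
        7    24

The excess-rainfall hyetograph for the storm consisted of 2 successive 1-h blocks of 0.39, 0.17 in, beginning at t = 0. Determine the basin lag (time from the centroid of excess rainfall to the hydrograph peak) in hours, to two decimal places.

t_L ≈ 1.20 h

Centroid of excess rainfall: t_c = Σ P_i·t̄_i / ΣP_i = 0.8036 h (block centres at 0.5, 1.5 h).
Hydrograph peak occurs at t = 2 h, so basin lag t_L = 2 − 0.8036 = 1.20 h.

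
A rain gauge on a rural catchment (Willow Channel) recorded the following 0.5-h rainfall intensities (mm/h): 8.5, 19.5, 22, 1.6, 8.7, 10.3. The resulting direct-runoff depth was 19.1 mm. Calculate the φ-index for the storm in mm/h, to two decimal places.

φ ≈ 6.16 mm/h

Only the 5 blocks with intensity above φ contribute runoff: 8.5, 19.5, 22, 8.7, 10.3 mm/h.
Σ(I−φ)·Δt = d  ⇒  (8.5+19.5+22+8.7+10.3 − 5φ)·0.5 = 19.1
φ = (69.00 − 19.1/0.5) / 5 = 6.16 mm/h.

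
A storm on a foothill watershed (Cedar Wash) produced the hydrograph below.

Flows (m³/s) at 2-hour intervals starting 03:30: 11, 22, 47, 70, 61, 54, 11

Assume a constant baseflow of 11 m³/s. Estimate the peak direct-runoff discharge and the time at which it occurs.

Subtracting baseflow gives direct-runoff ordinates: 0.0, 11.0, 36.0, 59.0, 50.0, 43.0, 0.0 m³/s.
The maximum is 59.0 m³/s, occurring at the reading for t = 09:30.

Q_p = 59.0 m³/s at t = 09:30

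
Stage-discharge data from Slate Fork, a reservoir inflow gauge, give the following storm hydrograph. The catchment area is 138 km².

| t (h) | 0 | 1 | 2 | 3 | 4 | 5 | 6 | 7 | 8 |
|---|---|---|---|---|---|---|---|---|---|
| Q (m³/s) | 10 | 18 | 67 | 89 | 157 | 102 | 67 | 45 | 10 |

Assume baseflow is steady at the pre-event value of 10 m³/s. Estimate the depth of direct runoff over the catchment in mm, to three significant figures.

Direct runoff: 0.0, 8.0, 57.0, 79.0, 147.0, 92.0, 57.0, 35.0, 0.0 m³/s; ΣQ_DR = 475.0 m³/s.
V = ΣQ_DR · Δt = 475.0 × 3600 s = 1.710 × 10^6 m³.
Over A = 138 km², depth = V / A = 12.4 mm.

d ≈ 12.4 mm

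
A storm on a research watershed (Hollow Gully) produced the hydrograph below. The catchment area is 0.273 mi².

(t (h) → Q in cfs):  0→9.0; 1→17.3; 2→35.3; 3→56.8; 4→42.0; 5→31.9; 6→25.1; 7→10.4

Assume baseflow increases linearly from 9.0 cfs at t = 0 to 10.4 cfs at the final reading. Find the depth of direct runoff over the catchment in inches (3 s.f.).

d ≈ 0.853 in

Direct runoff: 0.00, 8.10, 25.90, 47.20, 32.20, 21.90, 14.90, 0.00 cfs; ΣQ_DR = 150.2 cfs.
V = ΣQ_DR · Δt = 150.2 × 3600 s = 5.407 × 10^5 ft³.
Over A = 0.273 mi², depth = V / A = 0.853 in.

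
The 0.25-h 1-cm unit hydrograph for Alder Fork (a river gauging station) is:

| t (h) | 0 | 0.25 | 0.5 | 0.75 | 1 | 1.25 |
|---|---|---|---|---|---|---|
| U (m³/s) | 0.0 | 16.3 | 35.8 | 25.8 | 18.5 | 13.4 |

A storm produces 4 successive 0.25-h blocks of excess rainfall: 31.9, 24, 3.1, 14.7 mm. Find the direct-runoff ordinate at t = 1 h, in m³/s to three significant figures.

By discrete convolution, Q_j = Σ (P_i / 10 mm) · U_{j−i}.
At t = 1 h (j=4): Q = (31.9/10)·18.5 + (24/10)·25.8 + (3.1/10)·35.8 + (14.7/10)·16.3 = 156 m³/s.

Q ≈ 156 m³/s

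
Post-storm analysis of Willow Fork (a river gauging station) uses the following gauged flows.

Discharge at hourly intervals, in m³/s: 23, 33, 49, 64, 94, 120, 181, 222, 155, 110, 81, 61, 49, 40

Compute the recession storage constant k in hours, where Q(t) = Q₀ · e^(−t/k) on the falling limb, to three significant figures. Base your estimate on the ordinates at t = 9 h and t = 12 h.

k ≈ 3.71 h

On the falling limb, Q drops from 110 to 49 m³/s between t = 9 h and t = 12 h (Δt = 3 h).
k = −Δt / ln(Q₂/Q₁) = −3 / ln(49/110) = 3.71 h.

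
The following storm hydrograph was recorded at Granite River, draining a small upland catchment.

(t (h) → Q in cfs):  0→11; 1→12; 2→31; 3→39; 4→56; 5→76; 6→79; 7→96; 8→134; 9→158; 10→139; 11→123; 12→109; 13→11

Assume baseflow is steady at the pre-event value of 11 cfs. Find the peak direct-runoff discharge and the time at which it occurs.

Subtracting baseflow gives direct-runoff ordinates: 0.0, 1.0, 20.0, 28.0, 45.0, 65.0, 68.0, 85.0, 123.0, 147.0, 128.0, 112.0, 98.0, 0.0 cfs.
The maximum is 147.0 cfs, occurring at the reading for t = 9 h.

Q_p = 147.0 cfs at t = 9 h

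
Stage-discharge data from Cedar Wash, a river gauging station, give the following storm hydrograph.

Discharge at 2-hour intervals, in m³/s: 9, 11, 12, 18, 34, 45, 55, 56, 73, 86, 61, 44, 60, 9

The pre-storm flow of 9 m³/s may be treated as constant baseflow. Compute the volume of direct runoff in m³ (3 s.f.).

Direct-runoff ordinates (Q − Q_b): 0.0, 2.0, 3.0, 9.0, 25.0, 36.0, 46.0, 47.0, 64.0, 77.0, 52.0, 35.0, 51.0, 0.0 m³/s.
ΣQ_DR = 447.0 m³/s.
With Δt = 2 h = 7200 s, V = ΣQ_DR · Δt = 447.0 × 7200 = 3.22 × 10^6 m³.

V ≈ 3.22 × 10^6 m³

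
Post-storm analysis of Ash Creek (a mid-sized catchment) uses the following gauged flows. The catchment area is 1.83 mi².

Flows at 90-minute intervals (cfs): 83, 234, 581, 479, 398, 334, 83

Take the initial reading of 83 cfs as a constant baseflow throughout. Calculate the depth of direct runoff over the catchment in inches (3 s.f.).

Direct runoff: 0.0, 151.0, 498.0, 396.0, 315.0, 251.0, 0.0 cfs; ΣQ_DR = 1611 cfs.
V = ΣQ_DR · Δt = 1611 × 5400 s = 8.699 × 10^6 ft³.
Over A = 1.83 mi², depth = V / A = 2.05 in.

d ≈ 2.05 in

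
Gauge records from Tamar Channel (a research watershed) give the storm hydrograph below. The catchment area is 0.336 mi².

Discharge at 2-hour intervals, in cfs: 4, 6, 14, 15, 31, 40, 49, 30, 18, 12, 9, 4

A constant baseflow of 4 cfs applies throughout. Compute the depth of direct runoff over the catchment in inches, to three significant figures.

Direct runoff: 0.0, 2.0, 10.0, 11.0, 27.0, 36.0, 45.0, 26.0, 14.0, 8.0, 5.0, 0.0 cfs; ΣQ_DR = 184.0 cfs.
V = ΣQ_DR · Δt = 184.0 × 7200 s = 1.325 × 10^6 ft³.
Over A = 0.336 mi², depth = V / A = 1.70 in.

d ≈ 1.70 in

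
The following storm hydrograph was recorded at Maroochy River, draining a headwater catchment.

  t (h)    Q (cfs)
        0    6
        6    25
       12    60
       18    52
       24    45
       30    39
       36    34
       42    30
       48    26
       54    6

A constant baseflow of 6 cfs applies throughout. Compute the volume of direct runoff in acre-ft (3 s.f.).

V ≈ 130 acre-ft

Direct-runoff ordinates (Q − Q_b): 0.0, 19.0, 54.0, 46.0, 39.0, 33.0, 28.0, 24.0, 20.0, 0.0 cfs.
ΣQ_DR = 263.0 cfs.
With Δt = 6 h = 21600 s, V = ΣQ_DR · Δt = 263.0 × 21600 = 5.68 × 10^6 ft³ = 130 acre-ft.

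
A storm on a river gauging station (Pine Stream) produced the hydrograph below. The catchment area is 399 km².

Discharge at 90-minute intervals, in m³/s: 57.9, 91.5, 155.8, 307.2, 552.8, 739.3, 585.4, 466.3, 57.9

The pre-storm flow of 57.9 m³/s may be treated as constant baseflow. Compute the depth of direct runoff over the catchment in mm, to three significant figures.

d ≈ 33.7 mm

Direct runoff: 0.0, 33.6, 97.9, 249.3, 494.9, 681.4, 527.5, 408.4, 0.0 m³/s; ΣQ_DR = 2493 m³/s.
V = ΣQ_DR · Δt = 2493 × 5400 s = 1.346 × 10^7 m³.
Over A = 399 km², depth = V / A = 33.7 mm.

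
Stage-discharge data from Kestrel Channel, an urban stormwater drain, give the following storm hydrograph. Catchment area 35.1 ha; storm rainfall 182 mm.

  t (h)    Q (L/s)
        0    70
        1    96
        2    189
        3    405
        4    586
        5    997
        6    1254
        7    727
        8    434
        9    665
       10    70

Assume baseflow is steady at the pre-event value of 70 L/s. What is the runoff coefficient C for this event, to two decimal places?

C ≈ 0.27

ΣQ_DR = 4723 L/s; V = ΣQ_DR·Δt = 1.700 × 10^7 L.
Runoff depth d = V / A = 48.44 mm.
C = d / P = 48.44 / 182 = 0.27.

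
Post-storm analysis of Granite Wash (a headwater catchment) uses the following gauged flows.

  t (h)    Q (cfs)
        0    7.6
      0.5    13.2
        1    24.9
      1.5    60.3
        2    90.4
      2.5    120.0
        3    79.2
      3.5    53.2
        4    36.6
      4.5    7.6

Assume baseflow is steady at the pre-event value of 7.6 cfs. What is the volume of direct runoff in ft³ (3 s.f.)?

Direct-runoff ordinates (Q − Q_b): 0.0, 5.6, 17.3, 52.7, 82.8, 112.4, 71.6, 45.6, 29.0, 0.0 cfs.
ΣQ_DR = 417.0 cfs.
With Δt = 0.5 h = 1800 s, V = ΣQ_DR · Δt = 417.0 × 1800 = 7.51 × 10^5 ft³.

V ≈ 7.51 × 10^5 ft³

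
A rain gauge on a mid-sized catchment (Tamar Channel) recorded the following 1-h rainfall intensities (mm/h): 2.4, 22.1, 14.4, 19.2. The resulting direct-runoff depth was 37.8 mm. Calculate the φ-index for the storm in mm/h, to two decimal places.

Only the 3 blocks with intensity above φ contribute runoff: 22.1, 14.4, 19.2 mm/h.
Σ(I−φ)·Δt = d  ⇒  (22.1+14.4+19.2 − 3φ)·1 = 37.8
φ = (55.70 − 37.8/1) / 3 = 5.97 mm/h.

φ ≈ 5.97 mm/h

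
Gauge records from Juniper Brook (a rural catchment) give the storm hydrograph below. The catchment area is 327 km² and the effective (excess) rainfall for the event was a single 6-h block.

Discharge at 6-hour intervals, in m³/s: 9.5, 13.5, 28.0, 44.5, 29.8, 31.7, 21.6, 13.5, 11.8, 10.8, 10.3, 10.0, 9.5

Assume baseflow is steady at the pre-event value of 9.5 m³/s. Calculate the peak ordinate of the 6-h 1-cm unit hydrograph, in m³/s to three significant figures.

U_p ≈ 43.8 m³/s

Direct runoff: 0.0, 4.0, 18.5, 35.0, 20.3, 22.2, 12.1, 4.0, 2.3, 1.3, 0.8, 0.5, 0.0 m³/s; ΣQ_DR = 121.0 m³/s, peak = 35.0 m³/s.
Runoff depth d = ΣQ_DR·Δt / A = 121.0 × 21600 / (327 km²) = 7.993 mm.
The 1-cm UH is the DRH scaled by (10 mm)/d, so U_p = 35.0 × 10/7.993 = 43.8 m³/s.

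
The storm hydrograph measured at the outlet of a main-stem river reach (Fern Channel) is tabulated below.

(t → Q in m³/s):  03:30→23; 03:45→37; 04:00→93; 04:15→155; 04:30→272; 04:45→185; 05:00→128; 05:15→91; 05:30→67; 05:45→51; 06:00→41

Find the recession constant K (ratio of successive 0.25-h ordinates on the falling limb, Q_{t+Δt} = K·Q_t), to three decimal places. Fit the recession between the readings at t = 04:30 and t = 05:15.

Using the recession-limb readings at t = 04:30 and t = 05:15: Q falls from 272 to 91 m³/s over 3 intervals.
K = (Q₂/Q₁)^(1/3) = (91/272)^(1/3) = 0.694.

K ≈ 0.694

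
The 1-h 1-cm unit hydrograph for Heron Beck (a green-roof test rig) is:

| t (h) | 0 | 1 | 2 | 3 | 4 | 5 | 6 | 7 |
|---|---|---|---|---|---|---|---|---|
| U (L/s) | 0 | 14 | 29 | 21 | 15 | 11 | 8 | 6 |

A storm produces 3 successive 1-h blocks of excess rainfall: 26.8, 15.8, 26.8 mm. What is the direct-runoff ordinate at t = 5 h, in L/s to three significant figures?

By discrete convolution, Q_j = Σ (P_i / 10 mm) · U_{j−i}.
At t = 5 h (j=5): Q = (26.8/10)·11 + (15.8/10)·15 + (26.8/10)·21 = 109 L/s.

Q ≈ 109 L/s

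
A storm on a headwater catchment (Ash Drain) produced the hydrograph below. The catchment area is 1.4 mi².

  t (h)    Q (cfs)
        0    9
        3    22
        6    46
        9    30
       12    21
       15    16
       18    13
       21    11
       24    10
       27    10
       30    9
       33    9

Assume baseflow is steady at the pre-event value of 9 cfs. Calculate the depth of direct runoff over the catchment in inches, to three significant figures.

Direct runoff: 0.0, 13.0, 37.0, 21.0, 12.0, 7.0, 4.0, 2.0, 1.0, 1.0, 0.0, 0.0 cfs; ΣQ_DR = 98.00 cfs.
V = ΣQ_DR · Δt = 98.00 × 10800 s = 1.058 × 10^6 ft³.
Over A = 1.4 mi², depth = V / A = 0.325 in.

d ≈ 0.325 in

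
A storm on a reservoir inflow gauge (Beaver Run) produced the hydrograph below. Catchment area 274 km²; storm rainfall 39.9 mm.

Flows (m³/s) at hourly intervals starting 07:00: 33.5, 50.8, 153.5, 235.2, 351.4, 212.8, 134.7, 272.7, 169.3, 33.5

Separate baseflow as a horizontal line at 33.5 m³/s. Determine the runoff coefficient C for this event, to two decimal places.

C ≈ 0.43

ΣQ_DR = 1312 m³/s; V = ΣQ_DR·Δt = 4.725 × 10^6 m³.
Runoff depth d = V / A = 17.24 mm.
C = d / P = 17.24 / 39.9 = 0.43.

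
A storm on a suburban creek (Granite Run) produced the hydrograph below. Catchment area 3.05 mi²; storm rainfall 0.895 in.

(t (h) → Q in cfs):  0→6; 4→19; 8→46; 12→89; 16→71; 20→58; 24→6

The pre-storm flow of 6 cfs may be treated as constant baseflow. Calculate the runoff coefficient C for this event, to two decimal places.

C ≈ 0.57

ΣQ_DR = 253.0 cfs; V = ΣQ_DR·Δt = 3.643 × 10^6 ft³.
Runoff depth d = V / A = 0.5142 in.
C = d / P = 0.5142 / 0.895 = 0.57.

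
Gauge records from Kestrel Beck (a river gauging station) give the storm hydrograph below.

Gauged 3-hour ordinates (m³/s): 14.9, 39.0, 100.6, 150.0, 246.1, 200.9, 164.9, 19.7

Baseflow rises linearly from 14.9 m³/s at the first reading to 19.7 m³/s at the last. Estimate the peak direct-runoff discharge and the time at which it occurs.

Q_p = 228.46 m³/s at t = 12 h

Subtracting baseflow gives direct-runoff ordinates: 0.00, 23.41, 84.33, 133.04, 228.46, 182.57, 145.89, 0.00 m³/s.
The maximum is 228.46 m³/s, occurring at the reading for t = 12 h.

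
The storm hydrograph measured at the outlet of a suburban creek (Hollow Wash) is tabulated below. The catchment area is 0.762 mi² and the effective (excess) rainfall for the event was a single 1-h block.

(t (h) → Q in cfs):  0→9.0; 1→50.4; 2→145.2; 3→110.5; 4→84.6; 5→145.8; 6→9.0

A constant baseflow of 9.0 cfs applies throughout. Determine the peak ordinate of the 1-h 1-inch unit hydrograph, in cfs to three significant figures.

Direct runoff: 0.0, 41.4, 136.2, 101.5, 75.6, 136.8, 0.0 cfs; ΣQ_DR = 491.5 cfs, peak = 136.8 cfs.
Runoff depth d = ΣQ_DR·Δt / A = 491.5 × 3600 / (0.762 mi²) = 0.9995 in.
The 1-inch UH is the DRH scaled by (1 in)/d, so U_p = 136.8 × 1/0.9995 = 137 cfs.

U_p ≈ 137 cfs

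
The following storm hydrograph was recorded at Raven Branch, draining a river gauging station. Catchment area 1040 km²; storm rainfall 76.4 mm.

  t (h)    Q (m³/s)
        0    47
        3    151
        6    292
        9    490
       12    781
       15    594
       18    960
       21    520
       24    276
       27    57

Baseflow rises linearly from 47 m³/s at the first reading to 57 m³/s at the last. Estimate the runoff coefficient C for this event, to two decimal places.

C ≈ 0.50

ΣQ_DR = 3648 m³/s; V = ΣQ_DR·Δt = 3.940 × 10^7 m³.
Runoff depth d = V / A = 37.88 mm.
C = d / P = 37.88 / 76.4 = 0.50.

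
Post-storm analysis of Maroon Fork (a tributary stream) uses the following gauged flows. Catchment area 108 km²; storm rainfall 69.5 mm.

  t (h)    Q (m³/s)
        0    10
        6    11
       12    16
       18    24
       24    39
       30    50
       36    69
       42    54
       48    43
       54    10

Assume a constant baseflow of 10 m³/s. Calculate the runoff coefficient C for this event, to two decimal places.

ΣQ_DR = 226.0 m³/s; V = ΣQ_DR·Δt = 4.882 × 10^6 m³.
Runoff depth d = V / A = 45.20 mm.
C = d / P = 45.20 / 69.5 = 0.65.

C ≈ 0.65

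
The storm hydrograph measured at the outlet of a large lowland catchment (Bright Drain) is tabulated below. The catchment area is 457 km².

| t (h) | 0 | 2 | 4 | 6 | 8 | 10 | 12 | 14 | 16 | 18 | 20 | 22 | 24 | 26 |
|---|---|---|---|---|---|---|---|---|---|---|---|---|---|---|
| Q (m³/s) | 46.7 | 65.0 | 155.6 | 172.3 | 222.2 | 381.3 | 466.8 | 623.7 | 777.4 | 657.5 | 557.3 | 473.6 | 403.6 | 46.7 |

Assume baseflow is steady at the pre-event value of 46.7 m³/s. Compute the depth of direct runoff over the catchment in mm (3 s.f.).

Direct runoff: 0.0, 18.3, 108.9, 125.6, 175.5, 334.6, 420.1, 577.0, 730.7, 610.8, 510.6, 426.9, 356.9, 0.0 m³/s; ΣQ_DR = 4396 m³/s.
V = ΣQ_DR · Δt = 4396 × 7200 s = 3.165 × 10^7 m³.
Over A = 457 km², depth = V / A = 69.3 mm.

d ≈ 69.3 mm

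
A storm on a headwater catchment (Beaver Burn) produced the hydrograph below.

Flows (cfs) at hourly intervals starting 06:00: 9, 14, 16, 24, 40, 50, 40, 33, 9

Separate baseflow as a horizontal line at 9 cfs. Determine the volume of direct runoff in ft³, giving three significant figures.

V ≈ 5.54 × 10^5 ft³

Direct-runoff ordinates (Q − Q_b): 0.0, 5.0, 7.0, 15.0, 31.0, 41.0, 31.0, 24.0, 0.0 cfs.
ΣQ_DR = 154.0 cfs.
With Δt = 1 h = 3600 s, V = ΣQ_DR · Δt = 154.0 × 3600 = 5.54 × 10^5 ft³.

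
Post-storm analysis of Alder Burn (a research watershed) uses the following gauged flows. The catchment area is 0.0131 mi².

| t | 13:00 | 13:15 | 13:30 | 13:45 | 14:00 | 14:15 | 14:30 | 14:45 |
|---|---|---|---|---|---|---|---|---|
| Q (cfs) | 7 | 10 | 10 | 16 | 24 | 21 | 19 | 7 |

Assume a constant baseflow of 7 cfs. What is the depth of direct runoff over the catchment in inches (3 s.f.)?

Direct runoff: 0.0, 3.0, 3.0, 9.0, 17.0, 14.0, 12.0, 0.0 cfs; ΣQ_DR = 58.00 cfs.
V = ΣQ_DR · Δt = 58.00 × 900 s = 52200 ft³.
Over A = 0.0131 mi², depth = V / A = 1.72 in.

d ≈ 1.72 in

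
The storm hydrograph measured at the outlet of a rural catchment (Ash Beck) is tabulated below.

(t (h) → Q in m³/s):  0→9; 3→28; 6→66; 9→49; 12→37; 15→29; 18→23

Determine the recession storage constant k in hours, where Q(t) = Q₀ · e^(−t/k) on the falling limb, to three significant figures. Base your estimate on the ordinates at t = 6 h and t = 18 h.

k ≈ 11.4 h

On the falling limb, Q drops from 66 to 23 m³/s between t = 6 h and t = 18 h (Δt = 12 h).
k = −Δt / ln(Q₂/Q₁) = −12 / ln(23/66) = 11.4 h.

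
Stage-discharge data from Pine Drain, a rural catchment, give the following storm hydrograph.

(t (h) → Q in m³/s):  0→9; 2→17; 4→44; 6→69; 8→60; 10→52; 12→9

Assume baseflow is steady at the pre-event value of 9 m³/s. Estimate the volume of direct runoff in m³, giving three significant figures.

Direct-runoff ordinates (Q − Q_b): 0.0, 8.0, 35.0, 60.0, 51.0, 43.0, 0.0 m³/s.
ΣQ_DR = 197.0 m³/s.
With Δt = 2 h = 7200 s, V = ΣQ_DR · Δt = 197.0 × 7200 = 1.42 × 10^6 m³.

V ≈ 1.42 × 10^6 m³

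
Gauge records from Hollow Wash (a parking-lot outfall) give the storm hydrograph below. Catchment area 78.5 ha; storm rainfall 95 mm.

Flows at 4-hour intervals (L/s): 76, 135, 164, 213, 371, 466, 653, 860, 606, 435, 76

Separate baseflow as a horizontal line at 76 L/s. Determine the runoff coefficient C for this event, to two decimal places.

C ≈ 0.62

ΣQ_DR = 3219 L/s; V = ΣQ_DR·Δt = 4.635 × 10^7 L.
Runoff depth d = V / A = 59.05 mm.
C = d / P = 59.05 / 95 = 0.62.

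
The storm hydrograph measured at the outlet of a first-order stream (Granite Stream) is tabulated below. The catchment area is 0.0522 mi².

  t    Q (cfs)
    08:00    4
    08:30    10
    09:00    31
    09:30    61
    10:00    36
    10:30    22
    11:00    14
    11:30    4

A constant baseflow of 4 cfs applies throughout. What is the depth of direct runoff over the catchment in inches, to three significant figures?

Direct runoff: 0.0, 6.0, 27.0, 57.0, 32.0, 18.0, 10.0, 0.0 cfs; ΣQ_DR = 150.0 cfs.
V = ΣQ_DR · Δt = 150.0 × 1800 s = 2.700 × 10^5 ft³.
Over A = 0.0522 mi², depth = V / A = 2.23 in.

d ≈ 2.23 in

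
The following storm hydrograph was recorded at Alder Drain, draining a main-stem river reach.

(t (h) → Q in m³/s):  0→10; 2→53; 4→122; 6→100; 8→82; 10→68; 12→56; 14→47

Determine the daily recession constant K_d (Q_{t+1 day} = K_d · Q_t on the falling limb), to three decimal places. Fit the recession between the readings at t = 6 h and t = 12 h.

K_d ≈ 0.098

Between t = 6 h and t = 12 h the flow falls from 100 to 56 m³/s over 3×2 h = 6 h.
Per-interval ratio K = (56/100)^(1/3) = 0.8243; K_d = K^(24/2) = 0.098.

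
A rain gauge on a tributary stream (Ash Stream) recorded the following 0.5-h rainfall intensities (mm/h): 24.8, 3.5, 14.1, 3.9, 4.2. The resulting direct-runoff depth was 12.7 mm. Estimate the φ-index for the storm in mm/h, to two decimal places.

φ ≈ 6.75 mm/h

Only the 2 blocks with intensity above φ contribute runoff: 24.8, 14.1 mm/h.
Σ(I−φ)·Δt = d  ⇒  (24.8+14.1 − 2φ)·0.5 = 12.7
φ = (38.90 − 12.7/0.5) / 2 = 6.75 mm/h.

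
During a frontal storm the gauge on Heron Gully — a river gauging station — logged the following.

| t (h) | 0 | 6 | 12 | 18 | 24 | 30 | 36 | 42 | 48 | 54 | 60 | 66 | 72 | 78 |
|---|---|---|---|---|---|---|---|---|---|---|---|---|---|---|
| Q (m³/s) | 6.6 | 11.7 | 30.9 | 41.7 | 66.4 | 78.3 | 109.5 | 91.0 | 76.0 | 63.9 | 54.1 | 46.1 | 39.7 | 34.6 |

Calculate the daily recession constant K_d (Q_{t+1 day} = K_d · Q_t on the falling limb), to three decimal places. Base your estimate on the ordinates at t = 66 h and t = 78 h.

Between t = 66 h and t = 78 h the flow falls from 46.1 to 34.6 m³/s over 2×6 h = 12 h.
Per-interval ratio K = (34.6/46.1)^(1/2) = 0.8663; K_d = K^(24/6) = 0.563.

K_d ≈ 0.563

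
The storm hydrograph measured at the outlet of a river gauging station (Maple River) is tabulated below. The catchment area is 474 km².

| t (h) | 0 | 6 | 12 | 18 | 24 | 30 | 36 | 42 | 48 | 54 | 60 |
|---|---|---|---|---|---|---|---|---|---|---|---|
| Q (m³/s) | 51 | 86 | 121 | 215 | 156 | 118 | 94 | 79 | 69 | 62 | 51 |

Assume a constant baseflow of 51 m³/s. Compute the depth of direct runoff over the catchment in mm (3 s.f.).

Direct runoff: 0.0, 35.0, 70.0, 164.0, 105.0, 67.0, 43.0, 28.0, 18.0, 11.0, 0.0 m³/s; ΣQ_DR = 541.0 m³/s.
V = ΣQ_DR · Δt = 541.0 × 21600 s = 1.169 × 10^7 m³.
Over A = 474 km², depth = V / A = 24.7 mm.

d ≈ 24.7 mm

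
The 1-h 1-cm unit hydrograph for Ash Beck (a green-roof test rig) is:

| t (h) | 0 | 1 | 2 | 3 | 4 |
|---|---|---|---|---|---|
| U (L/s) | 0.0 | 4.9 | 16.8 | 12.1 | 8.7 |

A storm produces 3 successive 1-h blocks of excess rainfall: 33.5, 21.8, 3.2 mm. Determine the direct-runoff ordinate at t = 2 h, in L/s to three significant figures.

Q ≈ 67.0 L/s

By discrete convolution, Q_j = Σ (P_i / 10 mm) · U_{j−i}.
At t = 2 h (j=2): Q = (33.5/10)·16.8 + (21.8/10)·4.9 + (3.2/10)·0.0 = 67.0 L/s.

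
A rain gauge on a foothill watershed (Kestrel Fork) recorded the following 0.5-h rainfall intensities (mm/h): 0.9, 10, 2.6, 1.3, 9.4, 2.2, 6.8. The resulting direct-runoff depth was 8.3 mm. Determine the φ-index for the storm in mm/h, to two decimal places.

Only the 3 blocks with intensity above φ contribute runoff: 10, 9.4, 6.8 mm/h.
Σ(I−φ)·Δt = d  ⇒  (10+9.4+6.8 − 3φ)·0.5 = 8.3
φ = (26.20 − 8.3/0.5) / 3 = 3.20 mm/h.

φ ≈ 3.20 mm/h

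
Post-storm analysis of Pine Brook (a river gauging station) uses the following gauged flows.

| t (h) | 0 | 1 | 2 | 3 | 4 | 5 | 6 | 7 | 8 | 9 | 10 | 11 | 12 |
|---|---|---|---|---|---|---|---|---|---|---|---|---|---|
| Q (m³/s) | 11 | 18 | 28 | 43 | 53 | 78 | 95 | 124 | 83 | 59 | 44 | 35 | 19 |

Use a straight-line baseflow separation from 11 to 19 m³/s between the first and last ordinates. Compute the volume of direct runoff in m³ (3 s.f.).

Direct-runoff ordinates (Q − Q_b): 0.00, 6.33, 15.67, 30.00, 39.33, 63.67, 80.00, 108.33, 66.67, 42.00, 26.33, 16.67, 0.00 m³/s.
ΣQ_DR = 495.0 m³/s.
With Δt = 1 h = 3600 s, V = ΣQ_DR · Δt = 495.0 × 3600 = 1.78 × 10^6 m³.

V ≈ 1.78 × 10^6 m³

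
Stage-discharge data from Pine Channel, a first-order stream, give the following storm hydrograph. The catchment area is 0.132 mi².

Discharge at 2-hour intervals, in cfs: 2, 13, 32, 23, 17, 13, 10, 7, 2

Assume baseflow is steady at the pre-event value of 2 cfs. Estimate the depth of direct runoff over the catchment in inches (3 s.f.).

d ≈ 2.37 in

Direct runoff: 0.0, 11.0, 30.0, 21.0, 15.0, 11.0, 8.0, 5.0, 0.0 cfs; ΣQ_DR = 101.0 cfs.
V = ΣQ_DR · Δt = 101.0 × 7200 s = 7.272 × 10^5 ft³.
Over A = 0.132 mi², depth = V / A = 2.37 in.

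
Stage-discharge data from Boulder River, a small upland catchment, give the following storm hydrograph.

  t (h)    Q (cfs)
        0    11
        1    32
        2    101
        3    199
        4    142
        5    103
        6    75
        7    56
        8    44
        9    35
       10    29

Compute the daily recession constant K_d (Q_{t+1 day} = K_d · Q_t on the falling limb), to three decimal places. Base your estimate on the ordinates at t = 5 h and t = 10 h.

K_d ≈ 0.002

Between t = 5 h and t = 10 h the flow falls from 103 to 29 cfs over 5×1 h = 5 h.
Per-interval ratio K = (29/103)^(1/5) = 0.7761; K_d = K^(24/1) = 0.002.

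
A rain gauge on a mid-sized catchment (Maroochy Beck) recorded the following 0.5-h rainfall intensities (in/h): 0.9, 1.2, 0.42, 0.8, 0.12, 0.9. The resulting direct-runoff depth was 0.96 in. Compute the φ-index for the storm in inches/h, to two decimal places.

Only the 4 blocks with intensity above φ contribute runoff: 0.9, 1.2, 0.8, 0.9 in/h.
Σ(I−φ)·Δt = d  ⇒  (0.9+1.2+0.8+0.9 − 4φ)·0.5 = 0.96
φ = (3.800 − 0.96/0.5) / 4 = 0.47 in/h.

φ ≈ 0.47 in/h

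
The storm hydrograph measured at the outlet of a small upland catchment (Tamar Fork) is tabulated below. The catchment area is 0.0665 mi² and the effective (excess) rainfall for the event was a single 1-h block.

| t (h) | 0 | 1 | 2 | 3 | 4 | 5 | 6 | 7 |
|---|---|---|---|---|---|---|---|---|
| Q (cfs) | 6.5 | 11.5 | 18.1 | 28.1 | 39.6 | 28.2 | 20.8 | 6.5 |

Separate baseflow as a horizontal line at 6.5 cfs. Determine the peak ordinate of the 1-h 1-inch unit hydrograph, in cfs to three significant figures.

U_p ≈ 13.2 cfs

Direct runoff: 0.0, 5.0, 11.6, 21.6, 33.1, 21.7, 14.3, 0.0 cfs; ΣQ_DR = 107.3 cfs, peak = 33.1 cfs.
Runoff depth d = ΣQ_DR·Δt / A = 107.3 × 3600 / (0.0665 mi²) = 2.500 in.
The 1-inch UH is the DRH scaled by (1 in)/d, so U_p = 33.1 × 1/2.500 = 13.2 cfs.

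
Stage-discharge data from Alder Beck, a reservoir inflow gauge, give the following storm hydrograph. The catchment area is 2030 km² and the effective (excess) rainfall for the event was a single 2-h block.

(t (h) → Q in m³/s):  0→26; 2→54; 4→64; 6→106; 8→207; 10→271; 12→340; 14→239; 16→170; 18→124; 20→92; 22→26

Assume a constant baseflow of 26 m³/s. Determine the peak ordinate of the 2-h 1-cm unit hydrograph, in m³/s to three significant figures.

Direct runoff: 0.0, 28.0, 38.0, 80.0, 181.0, 245.0, 314.0, 213.0, 144.0, 98.0, 66.0, 0.0 m³/s; ΣQ_DR = 1407 m³/s, peak = 314.0 m³/s.
Runoff depth d = ΣQ_DR·Δt / A = 1407 × 7200 / (2030 km²) = 4.990 mm.
The 1-cm UH is the DRH scaled by (10 mm)/d, so U_p = 314.0 × 10/4.990 = 629 m³/s.

U_p ≈ 629 m³/s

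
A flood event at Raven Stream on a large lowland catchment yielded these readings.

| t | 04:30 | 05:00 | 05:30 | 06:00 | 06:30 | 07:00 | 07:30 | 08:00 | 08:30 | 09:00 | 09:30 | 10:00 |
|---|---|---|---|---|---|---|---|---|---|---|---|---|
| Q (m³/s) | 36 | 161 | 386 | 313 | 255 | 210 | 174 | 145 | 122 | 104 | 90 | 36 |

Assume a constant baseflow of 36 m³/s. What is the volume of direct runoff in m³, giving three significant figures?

V ≈ 2.88 × 10^6 m³

Direct-runoff ordinates (Q − Q_b): 0.0, 125.0, 350.0, 277.0, 219.0, 174.0, 138.0, 109.0, 86.0, 68.0, 54.0, 0.0 m³/s.
ΣQ_DR = 1600 m³/s.
With Δt = 0.5 h = 1800 s, V = ΣQ_DR · Δt = 1600 × 1800 = 2.88 × 10^6 m³.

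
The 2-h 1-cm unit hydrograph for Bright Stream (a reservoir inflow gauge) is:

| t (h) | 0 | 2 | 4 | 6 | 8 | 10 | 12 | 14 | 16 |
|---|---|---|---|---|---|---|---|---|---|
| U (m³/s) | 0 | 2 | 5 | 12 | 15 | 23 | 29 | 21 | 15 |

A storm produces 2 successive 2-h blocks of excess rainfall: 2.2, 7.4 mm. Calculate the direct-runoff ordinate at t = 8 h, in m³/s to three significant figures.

By discrete convolution, Q_j = Σ (P_i / 10 mm) · U_{j−i}.
At t = 8 h (j=4): Q = (2.2/10)·15 + (7.4/10)·12 = 12.2 m³/s.

Q ≈ 12.2 m³/s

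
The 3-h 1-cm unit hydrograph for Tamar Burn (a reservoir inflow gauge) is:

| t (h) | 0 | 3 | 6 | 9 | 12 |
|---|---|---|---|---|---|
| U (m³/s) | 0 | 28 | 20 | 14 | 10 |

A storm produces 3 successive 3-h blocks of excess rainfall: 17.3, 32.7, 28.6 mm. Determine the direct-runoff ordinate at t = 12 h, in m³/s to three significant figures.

By discrete convolution, Q_j = Σ (P_i / 10 mm) · U_{j−i}.
At t = 12 h (j=4): Q = (17.3/10)·10 + (32.7/10)·14 + (28.6/10)·20 = 120 m³/s.

Q ≈ 120 m³/s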